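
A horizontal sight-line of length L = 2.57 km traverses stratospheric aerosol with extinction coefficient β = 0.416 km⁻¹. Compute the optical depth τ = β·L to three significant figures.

1.07

τ = β·L = 0.416 × 2.57 = 1.0691.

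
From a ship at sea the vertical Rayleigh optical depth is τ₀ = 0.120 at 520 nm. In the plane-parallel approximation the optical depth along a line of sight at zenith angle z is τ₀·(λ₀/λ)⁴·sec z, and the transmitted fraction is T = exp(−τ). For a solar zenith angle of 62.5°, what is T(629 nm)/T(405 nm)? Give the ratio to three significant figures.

Airmass: sec 62.5° = 2.1657.
τ(629 nm) = 0.120 × (520/629)⁴ × 2.1657 = 0.120 × 0.4671 × 2.1657 = 0.1214.
τ(405 nm) = 0.120 × (520/405)⁴ × 2.1657 = 0.120 × 2.7176 × 2.1657 = 0.7063.
T(629)/T(405) = exp(τ_B − τ_A) = exp(0.5849) = 1.7948.

1.79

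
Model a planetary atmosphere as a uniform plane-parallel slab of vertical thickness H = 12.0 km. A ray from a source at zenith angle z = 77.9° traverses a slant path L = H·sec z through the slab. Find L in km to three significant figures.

sec z = 1/cos 77.9° = 4.7706.
L = 12.0 × 4.7706 = 57.247 km.

57.2 km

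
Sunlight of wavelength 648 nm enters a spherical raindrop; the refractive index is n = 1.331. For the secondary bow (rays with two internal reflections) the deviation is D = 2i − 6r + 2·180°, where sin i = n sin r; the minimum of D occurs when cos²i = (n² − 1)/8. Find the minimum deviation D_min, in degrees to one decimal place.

cos²i = (1.77156 − 1)/8 = 0.09645; i = arccos(0.31056) = 71.907°.
sin r = sin 71.907°/1.331 = 0.71417; r = 45.575°.
D_min = 2·71.907° − 6·45.575° + 360° = 230.365°.

230.4°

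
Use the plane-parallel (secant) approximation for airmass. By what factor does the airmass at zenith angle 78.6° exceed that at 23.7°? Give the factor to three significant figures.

4.63

X(78.6°)/X(23.7°) = sec 78.6° / sec 23.7° = cos 23.7° / cos 78.6° = 0.9157/0.1977 = 4.6326.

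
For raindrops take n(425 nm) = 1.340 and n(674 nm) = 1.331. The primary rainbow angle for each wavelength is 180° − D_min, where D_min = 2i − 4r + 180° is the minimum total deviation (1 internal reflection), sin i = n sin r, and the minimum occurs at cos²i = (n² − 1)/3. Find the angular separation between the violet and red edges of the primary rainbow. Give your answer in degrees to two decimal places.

At 425 nm (n = 1.340): cos²i = 0.26520 → i = 59.004°, r = 39.770°, D_min = 138.929°, rainbow angle = 41.071°.
At 674 nm (n = 1.331): cos²i = 0.25719 → i = 59.527°, r = 40.356°, D_min = 137.630°, rainbow angle = 42.370°.
Angular width = |41.071° − 42.370°| = 1.299°.

1.30°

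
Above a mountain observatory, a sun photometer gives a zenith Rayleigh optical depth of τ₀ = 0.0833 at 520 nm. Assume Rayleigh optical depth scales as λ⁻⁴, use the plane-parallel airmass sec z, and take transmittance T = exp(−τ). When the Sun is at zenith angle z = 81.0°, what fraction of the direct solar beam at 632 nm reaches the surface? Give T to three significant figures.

sec 81.0° = 6.3925.
τ = 0.0833 × (520/632)⁴ × 6.3925 = 0.0833 × 0.4583 × 6.3925 = 0.2440.
T = exp(−0.2440) = 0.7835.

0.783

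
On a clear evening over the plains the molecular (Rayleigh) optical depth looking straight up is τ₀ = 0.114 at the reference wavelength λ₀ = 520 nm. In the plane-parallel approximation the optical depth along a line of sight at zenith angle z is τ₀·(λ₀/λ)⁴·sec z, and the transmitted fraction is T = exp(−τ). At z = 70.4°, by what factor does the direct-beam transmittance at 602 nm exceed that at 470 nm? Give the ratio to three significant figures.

Airmass: sec 70.4° = 2.9811.
τ(602 nm) = 0.114 × (520/602)⁴ × 2.9811 = 0.114 × 0.5567 × 2.9811 = 0.1892.
τ(470 nm) = 0.114 × (520/470)⁴ × 2.9811 = 0.114 × 1.4984 × 2.9811 = 0.5092.
T(602)/T(470) = exp(τ_B − τ_A) = exp(0.3200) = 1.3772.

1.38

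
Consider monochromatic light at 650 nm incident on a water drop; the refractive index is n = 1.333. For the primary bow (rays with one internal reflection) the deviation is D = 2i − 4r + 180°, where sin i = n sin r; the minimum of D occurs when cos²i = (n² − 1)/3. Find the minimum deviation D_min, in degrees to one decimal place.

cos²i = (1.77689 − 1)/3 = 0.25896; i = arccos(0.50888) = 59.410°.
sin r = sin 59.410°/1.333 = 0.64579; r = 40.225°.
D_min = 2·59.410° − 4·40.225° + 180° = 137.922°.

137.9°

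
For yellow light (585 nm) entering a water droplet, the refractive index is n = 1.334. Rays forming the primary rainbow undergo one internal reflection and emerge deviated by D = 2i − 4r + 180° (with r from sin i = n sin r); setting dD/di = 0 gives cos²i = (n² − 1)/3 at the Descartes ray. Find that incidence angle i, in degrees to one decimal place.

59.4°

cos²i = (1.334² − 1)/3 = (1.77956 − 1)/3 = 0.25985.
cos i = 0.50976, so i = 59.352°.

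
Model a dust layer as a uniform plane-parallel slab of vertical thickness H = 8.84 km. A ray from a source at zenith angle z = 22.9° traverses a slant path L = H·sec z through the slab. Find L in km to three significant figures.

sec z = 1/cos 22.9° = 1.0856.
L = 8.84 × 1.0856 = 9.596 km.

9.60 km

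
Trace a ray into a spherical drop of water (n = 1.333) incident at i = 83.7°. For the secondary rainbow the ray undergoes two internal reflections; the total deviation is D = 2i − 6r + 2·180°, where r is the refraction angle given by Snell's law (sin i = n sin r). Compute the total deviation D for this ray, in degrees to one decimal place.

238.1°

sin r = sin 83.7° / 1.333 = 0.9940/1.333 = 0.7457; r = 48.22°.
D = 2·83.7° − 6·48.22° + 2·180° = 167.40° − 289.29° + 360° = 238.11°.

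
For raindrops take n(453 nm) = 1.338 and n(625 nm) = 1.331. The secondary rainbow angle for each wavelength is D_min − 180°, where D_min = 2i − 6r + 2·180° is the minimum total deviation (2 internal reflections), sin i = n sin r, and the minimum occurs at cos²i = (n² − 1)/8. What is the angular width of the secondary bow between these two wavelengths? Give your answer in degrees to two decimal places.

1.83°

At 453 nm (n = 1.338): cos²i = 0.09878 → i = 71.682°, r = 45.195°, D_min = 232.193°, rainbow angle = 52.193°.
At 625 nm (n = 1.331): cos²i = 0.09645 → i = 71.907°, r = 45.575°, D_min = 230.365°, rainbow angle = 50.365°.
Angular width = |52.193° − 50.365°| = 1.828°.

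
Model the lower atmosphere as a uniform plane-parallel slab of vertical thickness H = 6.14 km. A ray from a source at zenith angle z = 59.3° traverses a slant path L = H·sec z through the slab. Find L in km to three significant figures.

12.0 km

sec z = 1/cos 59.3° = 1.9587.
L = 6.14 × 1.9587 = 12.026 km.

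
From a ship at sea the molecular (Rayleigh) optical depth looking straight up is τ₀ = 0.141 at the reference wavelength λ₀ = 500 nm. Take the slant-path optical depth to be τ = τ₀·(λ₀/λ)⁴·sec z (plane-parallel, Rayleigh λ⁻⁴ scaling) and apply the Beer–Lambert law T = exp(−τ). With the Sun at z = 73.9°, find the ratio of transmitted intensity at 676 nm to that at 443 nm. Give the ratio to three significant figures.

Airmass: sec 73.9° = 3.6060.
τ(676 nm) = 0.141 × (500/676)⁴ × 3.6060 = 0.141 × 0.2993 × 3.6060 = 0.1522.
τ(443 nm) = 0.141 × (500/443)⁴ × 3.6060 = 0.141 × 1.6228 × 3.6060 = 0.8251.
T(676)/T(443) = exp(τ_B − τ_A) = exp(0.6729) = 1.9600.

1.96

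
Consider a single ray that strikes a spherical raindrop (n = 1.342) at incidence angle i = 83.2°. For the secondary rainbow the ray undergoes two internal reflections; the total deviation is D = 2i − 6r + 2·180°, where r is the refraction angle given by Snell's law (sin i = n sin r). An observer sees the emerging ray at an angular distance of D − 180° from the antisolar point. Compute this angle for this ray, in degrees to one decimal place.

60.1°

sin r = sin 83.2° / 1.342 = 0.9930/1.342 = 0.7399; r = 47.72°.
D = 2·83.2° − 6·47.72° + 2·180° = 166.40° − 286.34° + 360° = 240.06°.
Angle from antisolar point = D − 180° = 60.06°.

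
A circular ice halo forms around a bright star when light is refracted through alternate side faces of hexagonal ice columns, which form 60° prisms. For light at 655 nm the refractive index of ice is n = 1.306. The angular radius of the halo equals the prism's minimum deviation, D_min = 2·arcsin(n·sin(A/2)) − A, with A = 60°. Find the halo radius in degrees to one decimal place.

21.5°

n·sin(A/2) = 1.306 × sin 30° = 1.306 × 0.5000 = 0.6530.
D_min = 2·arcsin(0.6530) − 60° = 2 × 40.768° − 60° = 21.536°.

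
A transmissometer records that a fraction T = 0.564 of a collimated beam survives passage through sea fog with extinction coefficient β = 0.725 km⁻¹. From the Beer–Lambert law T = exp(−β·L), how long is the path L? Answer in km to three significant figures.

0.790 km

Beer–Lambert: T = exp(−βL) ⇒ L = −ln(T)/β = −ln(0.564)/0.725 = 0.5727/0.725 = 0.7899 km.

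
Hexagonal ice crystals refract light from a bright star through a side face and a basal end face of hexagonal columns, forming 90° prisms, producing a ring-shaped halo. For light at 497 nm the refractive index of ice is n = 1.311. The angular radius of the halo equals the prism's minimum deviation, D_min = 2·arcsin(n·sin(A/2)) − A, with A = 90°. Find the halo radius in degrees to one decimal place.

45.9°

n·sin(A/2) = 1.311 × sin 45° = 1.311 × 0.7071 = 0.9270.
D_min = 2·arcsin(0.9270) − 90° = 2 × 67.974° − 90° = 45.949°.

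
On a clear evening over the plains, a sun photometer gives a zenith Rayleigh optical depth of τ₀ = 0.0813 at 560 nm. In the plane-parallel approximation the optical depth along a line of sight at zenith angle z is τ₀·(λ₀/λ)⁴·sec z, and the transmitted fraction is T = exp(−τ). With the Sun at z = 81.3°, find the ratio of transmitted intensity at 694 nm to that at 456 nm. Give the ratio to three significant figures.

2.70

Airmass: sec 81.3° = 6.6111.
τ(694 nm) = 0.0813 × (560/694)⁴ × 6.6111 = 0.0813 × 0.4239 × 6.6111 = 0.2279.
τ(456 nm) = 0.0813 × (560/456)⁴ × 6.6111 = 0.0813 × 2.2745 × 6.6111 = 1.2225.
T(694)/T(456) = exp(τ_B − τ_A) = exp(0.9947) = 2.7038.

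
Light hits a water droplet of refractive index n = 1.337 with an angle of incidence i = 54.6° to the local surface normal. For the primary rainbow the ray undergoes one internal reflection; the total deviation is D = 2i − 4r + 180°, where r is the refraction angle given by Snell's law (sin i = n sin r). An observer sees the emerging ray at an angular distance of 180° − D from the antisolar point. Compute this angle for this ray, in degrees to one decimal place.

41.1°

sin r = sin 54.6° / 1.337 = 0.8151/1.337 = 0.6097; r = 37.57°.
D = 2·54.6° − 4·37.57° + 180° = 109.20° − 150.26° + 180° = 138.94°.
Angle from antisolar point = 180° − D = 41.06°.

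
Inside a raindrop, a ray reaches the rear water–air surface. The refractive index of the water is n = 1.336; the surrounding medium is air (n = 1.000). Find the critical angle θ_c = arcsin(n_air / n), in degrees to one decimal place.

sin θ_c = n_air / n = 1.000 / 1.336 = 0.7485.
θ_c = arcsin(0.7485) = 48.46°.

48.5°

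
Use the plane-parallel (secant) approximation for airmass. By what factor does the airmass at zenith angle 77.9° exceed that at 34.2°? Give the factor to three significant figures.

X(77.9°)/X(34.2°) = sec 77.9° / sec 34.2° = cos 34.2° / cos 77.9° = 0.8271/0.2096 = 3.9456.

3.95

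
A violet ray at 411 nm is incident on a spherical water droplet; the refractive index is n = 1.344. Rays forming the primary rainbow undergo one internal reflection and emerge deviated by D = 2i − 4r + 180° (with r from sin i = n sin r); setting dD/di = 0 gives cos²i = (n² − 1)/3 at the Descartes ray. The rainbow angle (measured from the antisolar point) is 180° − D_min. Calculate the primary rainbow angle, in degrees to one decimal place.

40.5°

cos²i = (1.80634 − 1)/3 = 0.26878; i = arccos(0.51844) = 58.772°.
sin r = sin 58.772°/1.344 = 0.63625; r = 39.512°.
D_min = 2·58.772° − 4·39.512° + 180° = 139.495°.
Rainbow angle = 180° − D_min = 40.505°.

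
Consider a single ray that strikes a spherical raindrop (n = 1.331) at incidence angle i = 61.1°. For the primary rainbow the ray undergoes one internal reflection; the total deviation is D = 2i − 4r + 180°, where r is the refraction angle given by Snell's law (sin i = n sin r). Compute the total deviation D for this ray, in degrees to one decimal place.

137.7°

sin r = sin 61.1° / 1.331 = 0.8755/1.331 = 0.6577; r = 41.13°.
D = 2·61.1° − 4·41.13° + 180° = 122.20° − 164.51° + 180° = 137.69°.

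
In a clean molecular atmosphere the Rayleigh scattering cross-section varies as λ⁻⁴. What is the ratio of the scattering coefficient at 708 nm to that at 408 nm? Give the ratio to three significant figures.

0.110

Rayleigh scattering ∝ λ⁻⁴, so the ratio of coefficients is the inverse fourth power of the wavelength ratio.
σ(708)/σ(408) = (408/708)⁴ = (0.5763)⁴ = 0.1103.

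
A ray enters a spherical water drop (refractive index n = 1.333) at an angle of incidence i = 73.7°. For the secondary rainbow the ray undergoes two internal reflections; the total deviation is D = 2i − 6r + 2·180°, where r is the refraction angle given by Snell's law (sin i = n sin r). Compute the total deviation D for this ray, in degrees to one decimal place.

sin r = sin 73.7° / 1.333 = 0.9598/1.333 = 0.7200; r = 46.06°.
D = 2·73.7° − 6·46.06° + 2·180° = 147.40° − 276.34° + 360° = 231.06°.

231.1°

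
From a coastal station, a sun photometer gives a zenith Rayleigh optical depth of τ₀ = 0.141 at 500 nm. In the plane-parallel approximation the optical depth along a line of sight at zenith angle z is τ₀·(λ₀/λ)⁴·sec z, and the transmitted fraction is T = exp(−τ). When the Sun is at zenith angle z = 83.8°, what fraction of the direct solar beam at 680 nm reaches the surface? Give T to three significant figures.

sec 83.8° = 9.2593.
τ = 0.141 × (500/680)⁴ × 9.2593 = 0.141 × 0.2923 × 9.2593 = 0.3816.
T = exp(−0.3816) = 0.6827.

0.683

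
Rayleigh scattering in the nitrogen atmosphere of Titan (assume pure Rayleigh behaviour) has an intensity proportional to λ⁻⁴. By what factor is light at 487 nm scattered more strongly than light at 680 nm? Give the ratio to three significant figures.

Rayleigh scattering ∝ λ⁻⁴, so the ratio of coefficients is the inverse fourth power of the wavelength ratio.
σ(487)/σ(680) = (680/487)⁴ = (1.3963)⁴ = 3.801.

3.80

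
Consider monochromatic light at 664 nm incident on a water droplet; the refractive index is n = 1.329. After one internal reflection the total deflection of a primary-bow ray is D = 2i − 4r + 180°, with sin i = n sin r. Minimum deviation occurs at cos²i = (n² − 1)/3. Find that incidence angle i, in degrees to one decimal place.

59.6°

cos²i = (1.329² − 1)/3 = (1.76624 − 1)/3 = 0.25541.
cos i = 0.50538, so i = 59.643°.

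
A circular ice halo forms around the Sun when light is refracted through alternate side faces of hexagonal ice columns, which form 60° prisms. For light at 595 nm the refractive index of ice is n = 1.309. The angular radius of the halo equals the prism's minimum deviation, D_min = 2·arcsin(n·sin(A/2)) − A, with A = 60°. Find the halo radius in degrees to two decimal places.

21.76°

n·sin(A/2) = 1.309 × sin 30° = 1.309 × 0.5000 = 0.6545.
D_min = 2·arcsin(0.6545) − 60° = 2 × 40.882° − 60° = 21.763°.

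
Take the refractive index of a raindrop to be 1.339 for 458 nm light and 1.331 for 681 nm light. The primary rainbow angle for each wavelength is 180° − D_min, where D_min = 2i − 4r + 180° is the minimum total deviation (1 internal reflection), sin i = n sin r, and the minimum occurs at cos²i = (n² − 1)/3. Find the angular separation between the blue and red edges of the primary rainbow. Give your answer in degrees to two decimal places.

At 458 nm (n = 1.339): cos²i = 0.26431 → i = 59.062°, r = 39.834°, D_min = 138.786°, rainbow angle = 41.214°.
At 681 nm (n = 1.331): cos²i = 0.25719 → i = 59.527°, r = 40.356°, D_min = 137.630°, rainbow angle = 42.370°.
Angular width = |41.214° − 42.370°| = 1.156°.

1.16°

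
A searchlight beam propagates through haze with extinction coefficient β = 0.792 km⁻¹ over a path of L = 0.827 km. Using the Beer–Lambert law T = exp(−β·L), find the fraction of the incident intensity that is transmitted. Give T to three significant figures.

τ = β·L = 0.792 × 0.827 = 0.6550.
T = exp(−0.6550) = 0.5195.

0.519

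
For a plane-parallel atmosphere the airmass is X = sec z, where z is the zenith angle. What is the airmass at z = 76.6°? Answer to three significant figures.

X = sec z = 1/cos 76.6° = 1/0.2317 = 4.3150.

4.32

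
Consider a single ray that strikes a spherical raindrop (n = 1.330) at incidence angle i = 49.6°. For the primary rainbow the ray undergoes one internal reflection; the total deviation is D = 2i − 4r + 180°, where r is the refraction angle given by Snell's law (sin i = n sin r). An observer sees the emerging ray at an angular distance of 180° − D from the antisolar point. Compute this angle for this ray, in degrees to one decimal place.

sin r = sin 49.6° / 1.330 = 0.7615/1.330 = 0.5726; r = 34.93°.
D = 2·49.6° − 4·34.93° + 180° = 99.20° − 139.72° + 180° = 139.48°.
Angle from antisolar point = 180° − D = 40.52°.

40.5°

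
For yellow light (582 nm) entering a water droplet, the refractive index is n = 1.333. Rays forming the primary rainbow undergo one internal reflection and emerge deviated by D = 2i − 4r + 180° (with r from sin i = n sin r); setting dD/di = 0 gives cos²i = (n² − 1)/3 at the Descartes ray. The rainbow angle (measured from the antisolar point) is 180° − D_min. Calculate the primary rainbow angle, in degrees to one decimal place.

cos²i = (1.77689 − 1)/3 = 0.25896; i = arccos(0.50888) = 59.410°.
sin r = sin 59.410°/1.333 = 0.64579; r = 40.225°.
D_min = 2·59.410° − 4·40.225° + 180° = 137.922°.
Rainbow angle = 180° − D_min = 42.078°.

42.1°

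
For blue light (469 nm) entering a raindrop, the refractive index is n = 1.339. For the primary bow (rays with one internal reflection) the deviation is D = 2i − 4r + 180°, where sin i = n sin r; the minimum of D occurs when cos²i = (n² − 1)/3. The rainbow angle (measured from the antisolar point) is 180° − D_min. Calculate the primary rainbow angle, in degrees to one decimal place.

41.2°

cos²i = (1.79292 − 1)/3 = 0.26431; i = arccos(0.51411) = 59.062°.
sin r = sin 59.062°/1.339 = 0.64057; r = 39.834°.
D_min = 2·59.062° − 4·39.834° + 180° = 138.786°.
Rainbow angle = 180° − D_min = 41.214°.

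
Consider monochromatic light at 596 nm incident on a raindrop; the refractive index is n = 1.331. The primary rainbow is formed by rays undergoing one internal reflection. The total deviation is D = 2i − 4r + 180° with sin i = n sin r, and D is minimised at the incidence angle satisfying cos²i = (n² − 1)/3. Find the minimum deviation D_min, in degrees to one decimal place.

137.6°

cos²i = (1.77156 − 1)/3 = 0.25719; i = arccos(0.50714) = 59.527°.
sin r = sin 59.527°/1.331 = 0.64753; r = 40.356°.
D_min = 2·59.527° − 4·40.356° + 180° = 137.630°.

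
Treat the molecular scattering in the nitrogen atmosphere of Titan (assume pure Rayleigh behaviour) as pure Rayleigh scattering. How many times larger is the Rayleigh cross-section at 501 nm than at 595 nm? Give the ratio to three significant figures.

1.99

Rayleigh scattering ∝ λ⁻⁴, so the ratio of coefficients is the inverse fourth power of the wavelength ratio.
σ(501)/σ(595) = (595/501)⁴ = (1.1876)⁴ = 1.989.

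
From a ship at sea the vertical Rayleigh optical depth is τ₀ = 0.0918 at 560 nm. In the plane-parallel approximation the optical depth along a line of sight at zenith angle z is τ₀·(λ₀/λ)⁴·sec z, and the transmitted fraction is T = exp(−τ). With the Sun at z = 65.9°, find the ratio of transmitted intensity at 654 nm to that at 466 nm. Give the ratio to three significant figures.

1.42

Airmass: sec 65.9° = 2.4490.
τ(654 nm) = 0.0918 × (560/654)⁴ × 2.4490 = 0.0918 × 0.5376 × 2.4490 = 0.1209.
τ(466 nm) = 0.0918 × (560/466)⁴ × 2.4490 = 0.0918 × 2.0855 × 2.4490 = 0.4689.
T(654)/T(466) = exp(τ_B − τ_A) = exp(0.3480) = 1.4162.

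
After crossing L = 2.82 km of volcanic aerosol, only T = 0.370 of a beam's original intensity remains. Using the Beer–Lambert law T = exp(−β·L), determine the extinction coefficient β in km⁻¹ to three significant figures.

Beer–Lambert: T = exp(−βL) ⇒ β = −ln(T)/L = −ln(0.370)/2.82 = 0.9943/2.82 = 0.3526 km⁻¹.

0.353 km⁻¹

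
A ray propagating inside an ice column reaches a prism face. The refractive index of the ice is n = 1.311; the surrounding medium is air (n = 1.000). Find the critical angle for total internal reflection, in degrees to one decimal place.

sin θ_c = n_air / n = 1.000 / 1.311 = 0.7628.
θ_c = arcsin(0.7628) = 49.71°.

49.7°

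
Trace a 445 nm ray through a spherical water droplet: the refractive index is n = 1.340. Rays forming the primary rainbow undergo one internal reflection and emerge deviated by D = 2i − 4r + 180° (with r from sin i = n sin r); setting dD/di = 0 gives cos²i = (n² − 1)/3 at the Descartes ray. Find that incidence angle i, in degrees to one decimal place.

59.0°

cos²i = (1.340² − 1)/3 = (1.79560 − 1)/3 = 0.26520.
cos i = 0.51498, so i = 59.004°.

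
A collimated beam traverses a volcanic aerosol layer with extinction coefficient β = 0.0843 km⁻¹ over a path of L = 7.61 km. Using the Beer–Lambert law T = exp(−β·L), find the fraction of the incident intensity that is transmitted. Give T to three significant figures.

τ = β·L = 0.0843 × 7.61 = 0.6415.
T = exp(−0.6415) = 0.5265.

0.526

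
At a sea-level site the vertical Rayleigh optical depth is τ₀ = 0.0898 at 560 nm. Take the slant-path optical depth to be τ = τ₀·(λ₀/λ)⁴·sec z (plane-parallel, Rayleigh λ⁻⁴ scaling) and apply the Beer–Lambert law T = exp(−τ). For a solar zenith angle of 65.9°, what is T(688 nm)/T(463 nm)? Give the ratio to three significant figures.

Airmass: sec 65.9° = 2.4490.
τ(688 nm) = 0.0898 × (560/688)⁴ × 2.4490 = 0.0898 × 0.4389 × 2.4490 = 0.0965.
τ(463 nm) = 0.0898 × (560/463)⁴ × 2.4490 = 0.0898 × 2.1401 × 2.4490 = 0.4706.
T(688)/T(463) = exp(τ_B − τ_A) = exp(0.3741) = 1.4537.

1.45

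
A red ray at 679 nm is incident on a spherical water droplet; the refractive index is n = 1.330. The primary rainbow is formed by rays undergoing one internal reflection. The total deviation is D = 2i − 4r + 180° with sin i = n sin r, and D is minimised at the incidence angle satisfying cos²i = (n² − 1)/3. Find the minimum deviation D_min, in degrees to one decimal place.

cos²i = (1.76890 − 1)/3 = 0.25630; i = arccos(0.50626) = 59.585°.
sin r = sin 59.585°/1.330 = 0.64841; r = 40.422°.
D_min = 2·59.585° − 4·40.422° + 180° = 137.484°.

137.5°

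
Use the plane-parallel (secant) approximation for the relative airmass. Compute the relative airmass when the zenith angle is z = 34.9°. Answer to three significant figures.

1.22

X = sec z = 1/cos 34.9° = 1/0.8202 = 1.2193.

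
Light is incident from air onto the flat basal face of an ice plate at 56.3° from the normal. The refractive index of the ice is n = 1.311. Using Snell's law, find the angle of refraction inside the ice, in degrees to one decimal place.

39.4°

Snell: sin θ_r = sin θ_i / n = sin 56.3° / 1.311 = 0.8320 / 1.311 = 0.6346.
θ_r = arcsin(0.6346) = 39.39°.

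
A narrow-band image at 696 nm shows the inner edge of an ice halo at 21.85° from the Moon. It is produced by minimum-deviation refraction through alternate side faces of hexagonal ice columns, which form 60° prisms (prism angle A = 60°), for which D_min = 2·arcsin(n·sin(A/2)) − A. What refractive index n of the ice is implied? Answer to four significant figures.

1.310

Rearranging: n = sin((D_min + A)/2) / sin(A/2).
(D_min + A)/2 = (21.85° + 60°)/2 = 40.925°.
n = sin 40.925° / sin 30° = 0.6551 / 0.5000 = 1.3101.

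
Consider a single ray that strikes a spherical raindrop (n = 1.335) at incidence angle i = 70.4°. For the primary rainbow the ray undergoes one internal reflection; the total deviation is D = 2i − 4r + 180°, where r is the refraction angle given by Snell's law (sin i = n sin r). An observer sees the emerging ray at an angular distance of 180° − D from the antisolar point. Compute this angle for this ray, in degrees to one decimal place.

sin r = sin 70.4° / 1.335 = 0.9421/1.335 = 0.7057; r = 44.88°.
D = 2·70.4° − 4·44.88° + 180° = 140.80° − 179.53° + 180° = 141.27°.
Angle from antisolar point = 180° − D = 38.73°.

38.7°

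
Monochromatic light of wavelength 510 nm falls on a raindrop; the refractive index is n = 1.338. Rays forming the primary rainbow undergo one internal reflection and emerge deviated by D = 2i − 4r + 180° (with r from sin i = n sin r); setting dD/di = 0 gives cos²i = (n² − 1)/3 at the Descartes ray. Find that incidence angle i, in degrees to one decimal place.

59.1°

cos²i = (1.338² − 1)/3 = (1.79024 − 1)/3 = 0.26341.
cos i = 0.51324, so i = 59.120°.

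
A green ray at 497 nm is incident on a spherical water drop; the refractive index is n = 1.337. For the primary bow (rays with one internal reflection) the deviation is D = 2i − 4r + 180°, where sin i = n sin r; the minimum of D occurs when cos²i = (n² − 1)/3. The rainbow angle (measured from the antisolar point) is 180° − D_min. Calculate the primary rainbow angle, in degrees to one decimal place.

41.5°

cos²i = (1.78757 − 1)/3 = 0.26252; i = arccos(0.51237) = 59.178°.
sin r = sin 59.178°/1.337 = 0.64231; r = 39.964°.
D_min = 2·59.178° − 4·39.964° + 180° = 138.500°.
Rainbow angle = 180° − D_min = 41.500°.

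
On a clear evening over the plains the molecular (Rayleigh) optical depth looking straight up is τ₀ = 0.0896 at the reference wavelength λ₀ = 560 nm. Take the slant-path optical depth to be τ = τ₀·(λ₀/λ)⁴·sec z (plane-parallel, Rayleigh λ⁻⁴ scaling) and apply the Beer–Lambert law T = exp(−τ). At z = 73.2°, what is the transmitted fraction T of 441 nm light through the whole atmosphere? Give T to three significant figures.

sec 73.2° = 3.4598.
τ = 0.0896 × (560/441)⁴ × 3.4598 = 0.0896 × 2.6001 × 3.4598 = 0.8060.
T = exp(−0.8060) = 0.4466.

0.447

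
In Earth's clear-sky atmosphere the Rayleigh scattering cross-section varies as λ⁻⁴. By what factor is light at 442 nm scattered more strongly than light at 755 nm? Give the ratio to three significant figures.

8.51

Rayleigh scattering ∝ λ⁻⁴, so the ratio of coefficients is the inverse fourth power of the wavelength ratio.
σ(442)/σ(755) = (755/442)⁴ = (1.7081)⁴ = 8.513.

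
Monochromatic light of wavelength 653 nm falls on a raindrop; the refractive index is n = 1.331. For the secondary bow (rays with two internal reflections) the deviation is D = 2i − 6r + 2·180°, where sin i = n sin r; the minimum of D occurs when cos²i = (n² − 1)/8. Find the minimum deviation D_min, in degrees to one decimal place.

cos²i = (1.77156 − 1)/8 = 0.09645; i = arccos(0.31056) = 71.907°.
sin r = sin 71.907°/1.331 = 0.71417; r = 45.575°.
D_min = 2·71.907° − 6·45.575° + 360° = 230.365°.

230.4°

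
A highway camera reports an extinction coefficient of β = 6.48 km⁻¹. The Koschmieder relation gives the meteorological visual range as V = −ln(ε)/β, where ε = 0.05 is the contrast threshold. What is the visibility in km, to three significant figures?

V = −ln(0.05) / 6.48 = 2.996 / 6.48 = 0.4623 km.

0.462 km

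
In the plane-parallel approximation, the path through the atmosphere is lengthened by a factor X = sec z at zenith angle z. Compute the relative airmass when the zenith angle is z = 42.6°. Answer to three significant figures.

X = sec z = 1/cos 42.6° = 1/0.7361 = 1.3585.

1.36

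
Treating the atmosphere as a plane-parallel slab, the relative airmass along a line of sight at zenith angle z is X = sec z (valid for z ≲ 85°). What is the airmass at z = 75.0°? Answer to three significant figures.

3.86

X = sec z = 1/cos 75.0° = 1/0.2588 = 3.8637.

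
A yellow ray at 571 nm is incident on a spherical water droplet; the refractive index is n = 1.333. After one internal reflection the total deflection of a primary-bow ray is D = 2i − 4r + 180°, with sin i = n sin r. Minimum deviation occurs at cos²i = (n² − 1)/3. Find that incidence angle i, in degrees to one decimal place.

cos²i = (1.333² − 1)/3 = (1.77689 − 1)/3 = 0.25896.
cos i = 0.50888, so i = 59.410°.

59.4°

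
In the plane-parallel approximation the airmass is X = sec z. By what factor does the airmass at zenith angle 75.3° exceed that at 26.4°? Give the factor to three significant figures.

X(75.3°)/X(26.4°) = sec 75.3° / sec 26.4° = cos 26.4° / cos 75.3° = 0.8957/0.2538 = 3.5298.

3.53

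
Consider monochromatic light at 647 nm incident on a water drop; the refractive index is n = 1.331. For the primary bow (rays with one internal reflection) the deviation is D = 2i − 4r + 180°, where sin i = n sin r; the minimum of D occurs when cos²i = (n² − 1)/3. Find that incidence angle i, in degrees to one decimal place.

59.5°

cos²i = (1.331² − 1)/3 = (1.77156 − 1)/3 = 0.25719.
cos i = 0.50714, so i = 59.527°.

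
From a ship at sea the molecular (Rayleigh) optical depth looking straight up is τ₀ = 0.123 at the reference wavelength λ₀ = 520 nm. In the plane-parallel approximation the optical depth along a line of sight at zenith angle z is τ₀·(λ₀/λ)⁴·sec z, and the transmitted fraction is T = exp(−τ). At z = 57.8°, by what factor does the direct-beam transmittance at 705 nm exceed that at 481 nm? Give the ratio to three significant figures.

Airmass: sec 57.8° = 1.8766.
τ(705 nm) = 0.123 × (520/705)⁴ × 1.8766 = 0.123 × 0.2960 × 1.8766 = 0.0683.
τ(481 nm) = 0.123 × (520/481)⁴ × 1.8766 = 0.123 × 1.3659 × 1.8766 = 0.3153.
T(705)/T(481) = exp(τ_B − τ_A) = exp(0.2470) = 1.2801.

1.28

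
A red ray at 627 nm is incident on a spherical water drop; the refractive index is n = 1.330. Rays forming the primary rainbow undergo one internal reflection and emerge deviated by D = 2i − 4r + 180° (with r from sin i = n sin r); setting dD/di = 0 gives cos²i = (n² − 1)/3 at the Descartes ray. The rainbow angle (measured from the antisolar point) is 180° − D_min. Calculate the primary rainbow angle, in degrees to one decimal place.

42.5°

cos²i = (1.76890 − 1)/3 = 0.25630; i = arccos(0.50626) = 59.585°.
sin r = sin 59.585°/1.330 = 0.64841; r = 40.422°.
D_min = 2·59.585° − 4·40.422° + 180° = 137.484°.
Rainbow angle = 180° − D_min = 42.516°.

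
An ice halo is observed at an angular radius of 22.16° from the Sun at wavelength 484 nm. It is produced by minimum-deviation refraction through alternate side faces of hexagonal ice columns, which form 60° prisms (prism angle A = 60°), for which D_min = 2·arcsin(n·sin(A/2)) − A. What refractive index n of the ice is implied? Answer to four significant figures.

Rearranging: n = sin((D_min + A)/2) / sin(A/2).
(D_min + A)/2 = (22.16° + 60°)/2 = 41.080°.
n = sin 41.080° / sin 30° = 0.6571 / 0.5000 = 1.3142.

1.314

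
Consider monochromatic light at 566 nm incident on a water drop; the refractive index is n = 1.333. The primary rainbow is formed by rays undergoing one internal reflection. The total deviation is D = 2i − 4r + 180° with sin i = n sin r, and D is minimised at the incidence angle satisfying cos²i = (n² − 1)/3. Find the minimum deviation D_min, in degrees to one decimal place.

137.9°

cos²i = (1.77689 − 1)/3 = 0.25896; i = arccos(0.50888) = 59.410°.
sin r = sin 59.410°/1.333 = 0.64579; r = 40.225°.
D_min = 2·59.410° − 4·40.225° + 180° = 137.922°.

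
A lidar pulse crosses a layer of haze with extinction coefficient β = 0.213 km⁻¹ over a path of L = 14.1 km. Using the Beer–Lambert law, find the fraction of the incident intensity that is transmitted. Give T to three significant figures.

τ = β·L = 0.213 × 14.1 = 3.0033.
T = exp(−3.0033) = 0.0496.

0.0496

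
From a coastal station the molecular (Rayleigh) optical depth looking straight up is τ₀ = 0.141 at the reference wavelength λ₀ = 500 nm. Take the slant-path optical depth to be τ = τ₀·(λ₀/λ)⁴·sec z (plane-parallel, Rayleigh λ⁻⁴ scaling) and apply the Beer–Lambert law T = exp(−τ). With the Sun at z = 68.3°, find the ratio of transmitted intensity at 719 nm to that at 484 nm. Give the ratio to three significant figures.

Airmass: sec 68.3° = 2.7046.
τ(719 nm) = 0.141 × (500/719)⁴ × 2.7046 = 0.141 × 0.2339 × 2.7046 = 0.0892.
τ(484 nm) = 0.141 × (500/484)⁴ × 2.7046 = 0.141 × 1.1389 × 2.7046 = 0.4343.
T(719)/T(484) = exp(τ_B − τ_A) = exp(0.3451) = 1.4122.

1.41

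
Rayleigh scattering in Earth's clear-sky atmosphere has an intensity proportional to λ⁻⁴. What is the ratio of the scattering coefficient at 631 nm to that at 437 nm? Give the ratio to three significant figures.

Rayleigh scattering ∝ λ⁻⁴, so the ratio of coefficients is the inverse fourth power of the wavelength ratio.
σ(631)/σ(437) = (437/631)⁴ = (0.6926)⁴ = 0.23.

0.230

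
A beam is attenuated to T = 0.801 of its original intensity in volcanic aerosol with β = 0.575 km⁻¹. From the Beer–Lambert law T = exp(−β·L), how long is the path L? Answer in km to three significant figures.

0.386 km

Beer–Lambert: T = exp(−βL) ⇒ L = −ln(T)/β = −ln(0.801)/0.575 = 0.2219/0.575 = 0.3859 km.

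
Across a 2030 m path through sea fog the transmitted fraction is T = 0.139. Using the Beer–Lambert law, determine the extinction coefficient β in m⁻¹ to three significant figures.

Beer–Lambert: T = exp(−βL) ⇒ β = −ln(T)/L = −ln(0.139)/2030 = 1.9733/2030 = 0.0009721 m⁻¹.

0.000972 m⁻¹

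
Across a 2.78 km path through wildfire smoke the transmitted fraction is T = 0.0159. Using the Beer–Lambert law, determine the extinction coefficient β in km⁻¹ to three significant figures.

Beer–Lambert: T = exp(−βL) ⇒ β = −ln(T)/L = −ln(0.0159)/2.78 = 4.1414/2.78 = 1.49 km⁻¹.

1.49 km⁻¹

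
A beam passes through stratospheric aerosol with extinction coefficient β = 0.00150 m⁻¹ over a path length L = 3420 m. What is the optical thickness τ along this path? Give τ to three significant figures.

5.13

τ = β·L = 0.00150 × 3420 = 5.1300.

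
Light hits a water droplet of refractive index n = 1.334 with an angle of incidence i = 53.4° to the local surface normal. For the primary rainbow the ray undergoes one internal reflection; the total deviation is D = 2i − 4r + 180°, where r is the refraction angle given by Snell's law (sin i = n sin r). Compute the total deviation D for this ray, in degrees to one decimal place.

sin r = sin 53.4° / 1.334 = 0.8028/1.334 = 0.6018; r = 37.00°.
D = 2·53.4° − 4·37.00° + 180° = 106.80° − 148.00° + 180° = 138.80°.

138.8°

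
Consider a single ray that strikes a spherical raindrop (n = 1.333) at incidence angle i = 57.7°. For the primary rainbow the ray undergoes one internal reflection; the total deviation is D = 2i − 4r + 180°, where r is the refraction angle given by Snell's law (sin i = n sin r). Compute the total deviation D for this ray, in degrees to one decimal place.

sin r = sin 57.7° / 1.333 = 0.8453/1.333 = 0.6341; r = 39.35°.
D = 2·57.7° − 4·39.35° + 180° = 115.40° − 157.41° + 180° = 137.99°.

138.0°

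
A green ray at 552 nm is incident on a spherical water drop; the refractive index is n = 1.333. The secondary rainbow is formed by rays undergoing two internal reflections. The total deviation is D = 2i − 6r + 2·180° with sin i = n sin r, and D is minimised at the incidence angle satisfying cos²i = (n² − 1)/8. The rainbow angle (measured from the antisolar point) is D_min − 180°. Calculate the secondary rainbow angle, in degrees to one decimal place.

cos²i = (1.77689 − 1)/8 = 0.09711; i = arccos(0.31163) = 71.843°.
sin r = sin 71.843°/1.333 = 0.71283; r = 45.466°.
D_min = 2·71.843° − 6·45.466° + 360° = 230.891°.
Rainbow angle = D_min − 180° = 50.891°.

50.9°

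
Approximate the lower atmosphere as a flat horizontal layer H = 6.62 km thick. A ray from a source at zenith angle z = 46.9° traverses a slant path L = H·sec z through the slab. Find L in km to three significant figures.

sec z = 1/cos 46.9° = 1.4635.
L = 6.62 × 1.4635 = 9.689 km.

9.69 km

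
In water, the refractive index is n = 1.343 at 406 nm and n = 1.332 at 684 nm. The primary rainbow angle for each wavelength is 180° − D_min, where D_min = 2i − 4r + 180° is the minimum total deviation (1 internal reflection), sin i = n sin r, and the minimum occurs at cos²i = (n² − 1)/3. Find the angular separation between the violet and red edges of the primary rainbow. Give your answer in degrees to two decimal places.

At 406 nm (n = 1.343): cos²i = 0.26788 → i = 58.830°, r = 39.577°, D_min = 139.354°, rainbow angle = 40.646°.
At 684 nm (n = 1.332): cos²i = 0.25807 → i = 59.469°, r = 40.290°, D_min = 137.776°, rainbow angle = 42.224°.
Angular width = |40.646° − 42.224°| = 1.578°.

1.58°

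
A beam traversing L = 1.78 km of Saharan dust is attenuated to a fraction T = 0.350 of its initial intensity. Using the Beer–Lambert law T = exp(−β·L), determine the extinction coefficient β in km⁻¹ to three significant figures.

0.590 km⁻¹

Beer–Lambert: T = exp(−βL) ⇒ β = −ln(T)/L = −ln(0.350)/1.78 = 1.0498/1.78 = 0.5898 km⁻¹.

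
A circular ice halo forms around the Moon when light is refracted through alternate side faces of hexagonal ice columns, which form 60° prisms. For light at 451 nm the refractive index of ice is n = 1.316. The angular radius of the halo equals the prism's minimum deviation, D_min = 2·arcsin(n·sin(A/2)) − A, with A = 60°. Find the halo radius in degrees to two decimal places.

22.30°

n·sin(A/2) = 1.316 × sin 30° = 1.316 × 0.5000 = 0.6580.
D_min = 2·arcsin(0.6580) − 60° = 2 × 41.148° − 60° = 22.295°.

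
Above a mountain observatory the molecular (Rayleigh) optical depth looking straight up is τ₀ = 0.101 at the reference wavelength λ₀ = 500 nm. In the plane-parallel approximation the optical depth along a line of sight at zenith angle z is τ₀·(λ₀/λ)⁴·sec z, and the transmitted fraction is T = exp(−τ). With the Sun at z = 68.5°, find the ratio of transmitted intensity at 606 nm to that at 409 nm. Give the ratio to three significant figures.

Airmass: sec 68.5° = 2.7285.
τ(606 nm) = 0.101 × (500/606)⁴ × 2.7285 = 0.101 × 0.4634 × 2.7285 = 0.1277.
τ(409 nm) = 0.101 × (500/409)⁴ × 2.7285 = 0.101 × 2.2335 × 2.7285 = 0.6155.
T(606)/T(409) = exp(τ_B − τ_A) = exp(0.4878) = 1.6287.

1.63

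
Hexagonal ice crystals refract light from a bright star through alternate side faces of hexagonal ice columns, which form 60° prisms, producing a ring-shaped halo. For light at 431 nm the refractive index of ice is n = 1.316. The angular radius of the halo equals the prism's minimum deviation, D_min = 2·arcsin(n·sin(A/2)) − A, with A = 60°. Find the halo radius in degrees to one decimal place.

22.3°

n·sin(A/2) = 1.316 × sin 30° = 1.316 × 0.5000 = 0.6580.
D_min = 2·arcsin(0.6580) − 60° = 2 × 41.148° − 60° = 22.295°.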